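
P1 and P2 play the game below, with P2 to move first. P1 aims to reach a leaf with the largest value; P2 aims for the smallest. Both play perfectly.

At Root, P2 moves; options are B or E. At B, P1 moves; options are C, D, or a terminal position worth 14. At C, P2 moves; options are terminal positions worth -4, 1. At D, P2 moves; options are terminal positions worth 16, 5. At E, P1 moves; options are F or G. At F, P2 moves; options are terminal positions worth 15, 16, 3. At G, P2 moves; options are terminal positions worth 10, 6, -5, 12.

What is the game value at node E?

3

F: min(15, 16, 3) = 3
G: min(10, 6, -5, 12) = -5
E: max(3, -5) = 3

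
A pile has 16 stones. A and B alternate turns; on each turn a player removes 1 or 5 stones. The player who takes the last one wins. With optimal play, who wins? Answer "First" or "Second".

Second

Positions where the player to move wins (W) vs loses (L):
i:   0  1  2  3  4  5  6  7  8  9 10 11 12 13 14 15 16
     L  W  L  W  L  W  L  W  L  W  L  W  L  W  L  W  L
Position 16 is L, so the second player wins.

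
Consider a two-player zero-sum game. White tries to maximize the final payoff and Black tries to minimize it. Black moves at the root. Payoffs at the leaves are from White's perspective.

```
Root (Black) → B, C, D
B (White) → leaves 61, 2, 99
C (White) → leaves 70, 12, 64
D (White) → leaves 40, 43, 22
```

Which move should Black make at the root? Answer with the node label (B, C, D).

B (White): max(61, 2, 99) = 99
C (White): max(70, 12, 64) = 70
D (White): max(40, 43, 22) = 43
Root (Black): min(99, 70, 43) = 43
Black picks the child with the lowest value: D (value 43).

D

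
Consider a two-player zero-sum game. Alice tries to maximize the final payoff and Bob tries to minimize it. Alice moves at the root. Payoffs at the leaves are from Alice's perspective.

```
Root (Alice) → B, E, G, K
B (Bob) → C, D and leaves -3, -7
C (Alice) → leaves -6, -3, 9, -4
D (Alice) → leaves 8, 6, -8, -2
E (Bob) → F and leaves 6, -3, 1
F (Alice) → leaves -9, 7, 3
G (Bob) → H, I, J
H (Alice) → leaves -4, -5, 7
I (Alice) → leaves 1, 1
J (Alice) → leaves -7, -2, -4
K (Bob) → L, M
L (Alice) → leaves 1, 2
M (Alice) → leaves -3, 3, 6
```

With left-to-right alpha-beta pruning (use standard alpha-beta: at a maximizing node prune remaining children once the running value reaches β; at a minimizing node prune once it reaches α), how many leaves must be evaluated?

28

C [α=-∞,β=+∞]: v=9
D [α=-∞,β=9]: v=8
B [α=-∞,β=+∞]: v=-7
F [α=-7,β=+∞]: v=7
E [α=-7,β=+∞]: v=-3
H [α=-3,β=+∞]: v=7
I [α=-3,β=7]: v=1
J [α=-3,β=1]: v=-2
G [α=-3,β=+∞]: v=-2
L [α=-2,β=+∞]: v=2
M [α=-2,β=2]: v=3 after child 2 ≥ β → β-cutoff, skip 1
K [α=-2,β=+∞]: v=2
Root [α=-∞,β=+∞]: v=2
Leaves evaluated: 28 of 29.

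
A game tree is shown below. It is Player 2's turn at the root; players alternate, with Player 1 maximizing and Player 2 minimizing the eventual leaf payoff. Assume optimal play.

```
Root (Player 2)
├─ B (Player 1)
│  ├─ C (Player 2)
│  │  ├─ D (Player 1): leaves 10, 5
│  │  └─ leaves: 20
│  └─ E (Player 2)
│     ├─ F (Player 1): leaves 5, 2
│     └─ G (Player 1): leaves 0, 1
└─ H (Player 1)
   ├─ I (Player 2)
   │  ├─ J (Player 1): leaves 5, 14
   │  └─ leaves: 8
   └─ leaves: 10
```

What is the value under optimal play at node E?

1

F: max(5, 2) = 5
G: max(0, 1) = 1
E: min(5, 1) = 1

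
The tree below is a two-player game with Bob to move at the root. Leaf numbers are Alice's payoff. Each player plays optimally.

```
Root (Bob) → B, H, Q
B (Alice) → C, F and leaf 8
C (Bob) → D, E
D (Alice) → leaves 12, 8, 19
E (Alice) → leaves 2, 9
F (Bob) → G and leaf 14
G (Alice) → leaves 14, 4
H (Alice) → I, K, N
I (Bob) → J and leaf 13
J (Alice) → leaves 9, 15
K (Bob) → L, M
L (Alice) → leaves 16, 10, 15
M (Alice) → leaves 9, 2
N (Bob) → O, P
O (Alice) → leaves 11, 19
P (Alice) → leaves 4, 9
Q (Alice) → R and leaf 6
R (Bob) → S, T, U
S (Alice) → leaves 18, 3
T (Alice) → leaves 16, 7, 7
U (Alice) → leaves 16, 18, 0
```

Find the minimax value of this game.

13

D (Alice): max(12, 8, 19) = 19
E (Alice): max(2, 9) = 9
C (Bob): min(19, 9) = 9
G (Alice): max(14, 4) = 14
F (Bob): min(14, 14) = 14
B (Alice): max(9, 14, 8) = 14
J (Alice): max(9, 15) = 15
I (Bob): min(15, 13) = 13
L (Alice): max(16, 10, 15) = 16
M (Alice): max(9, 2) = 9
K (Bob): min(16, 9) = 9
O (Alice): max(11, 19) = 19
P (Alice): max(4, 9) = 9
N (Bob): min(19, 9) = 9
H (Alice): max(13, 9, 9) = 13
S (Alice): max(18, 3) = 18
T (Alice): max(16, 7, 7) = 16
U (Alice): max(16, 18, 0) = 18
R (Bob): min(18, 16, 18) = 16
Q (Alice): max(16, 6) = 16
Root (Bob): min(14, 13, 16) = 13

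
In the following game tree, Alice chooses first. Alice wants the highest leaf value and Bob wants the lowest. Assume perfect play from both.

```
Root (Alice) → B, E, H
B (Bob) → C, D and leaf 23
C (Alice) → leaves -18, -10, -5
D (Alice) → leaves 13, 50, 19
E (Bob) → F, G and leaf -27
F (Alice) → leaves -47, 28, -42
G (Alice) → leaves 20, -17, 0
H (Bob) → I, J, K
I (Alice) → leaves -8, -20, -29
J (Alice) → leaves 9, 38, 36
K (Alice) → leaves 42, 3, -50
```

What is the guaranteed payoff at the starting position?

C (Alice): max(-18, -10, -5) = -5
D (Alice): max(13, 50, 19) = 50
B (Bob): min(-5, 50, 23) = -5
F (Alice): max(-47, 28, -42) = 28
G (Alice): max(20, -17, 0) = 20
E (Bob): min(28, 20, -27) = -27
I (Alice): max(-8, -20, -29) = -8
J (Alice): max(9, 38, 36) = 38
K (Alice): max(42, 3, -50) = 42
H (Bob): min(-8, 38, 42) = -8
Root (Alice): max(-5, -27, -8) = -5

-5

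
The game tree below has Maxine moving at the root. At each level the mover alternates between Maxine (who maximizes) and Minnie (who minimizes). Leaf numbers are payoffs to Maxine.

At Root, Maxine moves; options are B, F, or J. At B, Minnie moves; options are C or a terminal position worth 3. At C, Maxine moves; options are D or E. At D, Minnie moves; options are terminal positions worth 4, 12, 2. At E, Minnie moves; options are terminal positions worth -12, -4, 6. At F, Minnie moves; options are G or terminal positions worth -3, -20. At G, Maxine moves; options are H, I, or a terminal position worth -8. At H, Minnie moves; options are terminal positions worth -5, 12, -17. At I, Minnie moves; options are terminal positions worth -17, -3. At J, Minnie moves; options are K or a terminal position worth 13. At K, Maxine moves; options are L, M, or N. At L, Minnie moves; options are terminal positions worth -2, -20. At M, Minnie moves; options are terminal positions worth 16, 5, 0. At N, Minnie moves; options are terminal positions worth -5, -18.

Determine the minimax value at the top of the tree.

D (Minnie): min(4, 12, 2) = 2
E (Minnie): min(-12, -4, 6) = -12
C (Maxine): max(2, -12) = 2
B (Minnie): min(2, 3) = 2
H (Minnie): min(-5, 12, -17) = -17
I (Minnie): min(-17, -3) = -17
G (Maxine): max(-17, -17, -8) = -8
F (Minnie): min(-8, -3, -20) = -20
L (Minnie): min(-2, -20) = -20
M (Minnie): min(16, 5, 0) = 0
N (Minnie): min(-5, -18) = -18
K (Maxine): max(-20, 0, -18) = 0
J (Minnie): min(0, 13) = 0
Root (Maxine): max(2, -20, 0) = 2

2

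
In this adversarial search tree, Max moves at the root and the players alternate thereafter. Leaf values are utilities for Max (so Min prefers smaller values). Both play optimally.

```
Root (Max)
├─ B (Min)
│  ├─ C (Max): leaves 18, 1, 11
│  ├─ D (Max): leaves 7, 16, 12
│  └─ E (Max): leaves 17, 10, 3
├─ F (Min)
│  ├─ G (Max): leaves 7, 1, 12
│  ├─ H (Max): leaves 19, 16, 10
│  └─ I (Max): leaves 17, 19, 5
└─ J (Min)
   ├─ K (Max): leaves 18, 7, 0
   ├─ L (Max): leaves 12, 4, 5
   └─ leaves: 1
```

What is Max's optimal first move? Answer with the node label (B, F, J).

C (Max): max(18, 1, 11) = 18
D (Max): max(7, 16, 12) = 16
E (Max): max(17, 10, 3) = 17
B (Min): min(18, 16, 17) = 16
G (Max): max(7, 1, 12) = 12
H (Max): max(19, 16, 10) = 19
I (Max): max(17, 19, 5) = 19
F (Min): min(12, 19, 19) = 12
K (Max): max(18, 7, 0) = 18
L (Max): max(12, 4, 5) = 12
J (Min): min(18, 12, 1) = 1
Root (Max): max(16, 12, 1) = 16
Max picks the child with the highest value: B (value 16).

B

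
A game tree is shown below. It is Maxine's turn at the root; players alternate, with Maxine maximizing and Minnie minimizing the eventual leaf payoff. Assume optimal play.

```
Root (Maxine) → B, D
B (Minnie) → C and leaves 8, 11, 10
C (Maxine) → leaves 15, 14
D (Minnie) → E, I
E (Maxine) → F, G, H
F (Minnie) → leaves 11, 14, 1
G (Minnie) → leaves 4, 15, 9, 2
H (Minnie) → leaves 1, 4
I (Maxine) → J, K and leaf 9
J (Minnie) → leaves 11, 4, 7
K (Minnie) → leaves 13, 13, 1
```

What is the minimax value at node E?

F: min(11, 14, 1) = 1
G: min(4, 15, 9, 2) = 2
H: min(1, 4) = 1
E: max(1, 2, 1) = 2

2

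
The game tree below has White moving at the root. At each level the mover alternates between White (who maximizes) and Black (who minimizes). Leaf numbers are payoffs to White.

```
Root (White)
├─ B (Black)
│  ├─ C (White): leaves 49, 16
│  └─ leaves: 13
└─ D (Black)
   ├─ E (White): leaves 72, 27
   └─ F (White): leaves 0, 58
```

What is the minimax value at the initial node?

58

C (White): max(49, 16) = 49
B (Black): min(49, 13) = 13
E (White): max(72, 27) = 72
F (White): max(0, 58) = 58
D (Black): min(72, 58) = 58
Root (White): max(13, 58) = 58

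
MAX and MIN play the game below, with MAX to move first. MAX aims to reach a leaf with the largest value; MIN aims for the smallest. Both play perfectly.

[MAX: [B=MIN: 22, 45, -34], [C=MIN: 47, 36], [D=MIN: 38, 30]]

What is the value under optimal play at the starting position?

B (MIN): min(22, 45, -34) = -34
C (MIN): min(47, 36) = 36
D (MIN): min(38, 30) = 30
Root (MAX): max(-34, 36, 30) = 36

36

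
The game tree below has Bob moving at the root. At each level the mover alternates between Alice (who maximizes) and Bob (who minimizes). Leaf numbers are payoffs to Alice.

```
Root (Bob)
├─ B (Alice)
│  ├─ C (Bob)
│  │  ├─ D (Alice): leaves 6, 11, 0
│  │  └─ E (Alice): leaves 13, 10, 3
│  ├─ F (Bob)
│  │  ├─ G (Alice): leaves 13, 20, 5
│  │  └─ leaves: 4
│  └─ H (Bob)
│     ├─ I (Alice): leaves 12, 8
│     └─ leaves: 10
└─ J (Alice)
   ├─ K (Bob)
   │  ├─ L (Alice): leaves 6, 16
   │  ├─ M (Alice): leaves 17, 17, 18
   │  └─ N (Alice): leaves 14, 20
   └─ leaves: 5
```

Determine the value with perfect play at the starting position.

D (Alice): max(6, 11, 0) = 11
E (Alice): max(13, 10, 3) = 13
C (Bob): min(11, 13) = 11
G (Alice): max(13, 20, 5) = 20
F (Bob): min(20, 4) = 4
I (Alice): max(12, 8) = 12
H (Bob): min(12, 10) = 10
B (Alice): max(11, 4, 10) = 11
L (Alice): max(6, 16) = 16
M (Alice): max(17, 17, 18) = 18
N (Alice): max(14, 20) = 20
K (Bob): min(16, 18, 20) = 16
J (Alice): max(16, 5) = 16
Root (Bob): min(11, 16) = 11

11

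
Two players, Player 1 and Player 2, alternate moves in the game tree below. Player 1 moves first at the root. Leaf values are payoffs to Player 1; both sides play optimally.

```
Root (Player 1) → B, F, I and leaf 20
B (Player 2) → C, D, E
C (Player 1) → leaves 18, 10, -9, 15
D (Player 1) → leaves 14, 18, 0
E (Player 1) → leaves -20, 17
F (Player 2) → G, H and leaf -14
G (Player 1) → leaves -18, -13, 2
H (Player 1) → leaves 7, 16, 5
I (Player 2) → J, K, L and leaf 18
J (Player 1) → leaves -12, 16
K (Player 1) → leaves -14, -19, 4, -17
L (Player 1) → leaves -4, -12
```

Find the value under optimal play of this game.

C (Player 1): max(18, 10, -9, 15) = 18
D (Player 1): max(14, 18, 0) = 18
E (Player 1): max(-20, 17) = 17
B (Player 2): min(18, 18, 17) = 17
G (Player 1): max(-18, -13, 2) = 2
H (Player 1): max(7, 16, 5) = 16
F (Player 2): min(2, 16, -14) = -14
J (Player 1): max(-12, 16) = 16
K (Player 1): max(-14, -19, 4, -17) = 4
L (Player 1): max(-4, -12) = -4
I (Player 2): min(16, 4, -4, 18) = -4
Root (Player 1): max(17, -14, -4, 20) = 20

20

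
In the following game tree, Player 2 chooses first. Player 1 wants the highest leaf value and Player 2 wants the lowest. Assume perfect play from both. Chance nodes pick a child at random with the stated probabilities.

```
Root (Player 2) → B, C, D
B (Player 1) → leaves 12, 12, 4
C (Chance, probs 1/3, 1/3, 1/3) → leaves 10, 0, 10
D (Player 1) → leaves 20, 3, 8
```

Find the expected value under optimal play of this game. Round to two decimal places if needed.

6.67

B (Player 1): max(12, 12, 4) = 12
C (Chance): 1/3·10 + 1/3·0 + 1/3·10 = 6.67
D (Player 1): max(20, 3, 8) = 20
Root (Player 2): min(12, 6.67, 20) = 6.67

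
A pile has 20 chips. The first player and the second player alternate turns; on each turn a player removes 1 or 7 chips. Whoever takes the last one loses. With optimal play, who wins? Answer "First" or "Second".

First

Positions where the player to move wins (W) vs loses (L):
i:   0  1  2  3  4  5  6  7  8  9 10 11 12 13 14 15 16 17 18 19 20
     W  L  W  L  W  L  W  L  W  L  W  L  W  L  W  L  W  L  W  L  W
Position 20 is W, so the first player wins.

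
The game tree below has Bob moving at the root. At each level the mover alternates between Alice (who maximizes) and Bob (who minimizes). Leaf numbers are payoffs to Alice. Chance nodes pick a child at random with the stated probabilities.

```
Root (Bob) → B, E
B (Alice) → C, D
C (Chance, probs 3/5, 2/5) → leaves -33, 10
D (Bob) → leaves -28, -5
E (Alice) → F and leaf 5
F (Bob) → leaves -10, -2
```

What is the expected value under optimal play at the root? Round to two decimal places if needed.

C (Chance): 3/5·-33 + 2/5·10 = -15.8
D (Bob): min(-28, -5) = -28
B (Alice): max(-15.8, -28) = -15.8
F (Bob): min(-10, -2) = -10
E (Alice): max(-10, 5) = 5
Root (Bob): min(-15.8, 5) = -15.8

-15.8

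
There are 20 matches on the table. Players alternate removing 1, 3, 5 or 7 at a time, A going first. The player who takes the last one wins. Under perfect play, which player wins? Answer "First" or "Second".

Second

Mark each pile size as W (mover wins) or L (mover loses):
i:   0  1  2  3  4  5  6  7  8  9 10 11 12 13 14 15 16 17 18 19 20
     L  W  L  W  L  W  L  W  L  W  L  W  L  W  L  W  L  W  L  W  L
Position 20 is L, so the second player wins.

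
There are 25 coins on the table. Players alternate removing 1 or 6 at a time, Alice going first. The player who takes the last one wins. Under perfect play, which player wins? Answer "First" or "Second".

Second

i:   0  1  2  3  4  5  6  7  8  9 10 11 12 13 14 15 16 17 18 19 20 21 22 23 24 25
     L  W  L  W  L  W  W  L  W  L  W  L  W  W  L  W  L  W  L  W  W  L  W  L  W  L
Position 25 is L, so the second player wins.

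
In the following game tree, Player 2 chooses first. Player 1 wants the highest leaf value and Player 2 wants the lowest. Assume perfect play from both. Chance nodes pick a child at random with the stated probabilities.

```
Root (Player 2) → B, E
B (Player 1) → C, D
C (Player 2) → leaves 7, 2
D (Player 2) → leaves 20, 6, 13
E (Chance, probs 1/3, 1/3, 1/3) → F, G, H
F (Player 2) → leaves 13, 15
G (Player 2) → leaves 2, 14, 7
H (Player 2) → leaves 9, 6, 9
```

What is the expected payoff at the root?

6

C (Player 2): min(7, 2) = 2
D (Player 2): min(20, 6, 13) = 6
B (Player 1): max(2, 6) = 6
F (Player 2): min(13, 15) = 13
G (Player 2): min(2, 14, 7) = 2
H (Player 2): min(9, 6, 9) = 6
E (Chance): 1/3·13 + 1/3·2 + 1/3·6 = 7
Root (Player 2): min(6, 7) = 6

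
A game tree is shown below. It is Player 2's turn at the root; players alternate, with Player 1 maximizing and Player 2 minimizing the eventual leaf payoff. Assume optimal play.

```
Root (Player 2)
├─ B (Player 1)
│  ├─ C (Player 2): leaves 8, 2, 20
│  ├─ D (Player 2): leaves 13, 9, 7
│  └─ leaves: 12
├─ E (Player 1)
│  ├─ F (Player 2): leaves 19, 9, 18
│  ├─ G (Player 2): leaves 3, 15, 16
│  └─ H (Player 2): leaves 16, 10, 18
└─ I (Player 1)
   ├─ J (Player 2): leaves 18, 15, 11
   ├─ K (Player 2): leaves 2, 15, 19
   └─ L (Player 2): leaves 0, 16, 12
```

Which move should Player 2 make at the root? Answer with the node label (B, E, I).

C (Player 2): min(8, 2, 20) = 2
D (Player 2): min(13, 9, 7) = 7
B (Player 1): max(2, 7, 12) = 12
F (Player 2): min(19, 9, 18) = 9
G (Player 2): min(3, 15, 16) = 3
H (Player 2): min(16, 10, 18) = 10
E (Player 1): max(9, 3, 10) = 10
J (Player 2): min(18, 15, 11) = 11
K (Player 2): min(2, 15, 19) = 2
L (Player 2): min(0, 16, 12) = 0
I (Player 1): max(11, 2, 0) = 11
Root (Player 2): min(12, 10, 11) = 10
Player 2 picks the child with the lowest value: E (value 10).

E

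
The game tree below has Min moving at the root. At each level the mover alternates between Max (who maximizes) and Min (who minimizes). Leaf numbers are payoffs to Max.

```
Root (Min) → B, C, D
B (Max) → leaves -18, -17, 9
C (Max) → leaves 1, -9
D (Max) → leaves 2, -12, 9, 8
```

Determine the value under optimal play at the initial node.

1

B (Max): max(-18, -17, 9) = 9
C (Max): max(1, -9) = 1
D (Max): max(2, -12, 9, 8) = 9
Root (Min): min(9, 1, 9) = 1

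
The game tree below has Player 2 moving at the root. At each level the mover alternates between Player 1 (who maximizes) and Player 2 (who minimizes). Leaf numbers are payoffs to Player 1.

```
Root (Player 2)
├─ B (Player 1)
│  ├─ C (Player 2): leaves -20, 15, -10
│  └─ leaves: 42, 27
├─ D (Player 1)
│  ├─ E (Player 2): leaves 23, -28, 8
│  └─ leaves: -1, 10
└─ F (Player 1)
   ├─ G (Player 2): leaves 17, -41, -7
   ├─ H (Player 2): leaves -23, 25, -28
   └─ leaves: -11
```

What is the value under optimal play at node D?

10

E: min(23, -28, 8) = -28
D: max(-28, -1, 10) = 10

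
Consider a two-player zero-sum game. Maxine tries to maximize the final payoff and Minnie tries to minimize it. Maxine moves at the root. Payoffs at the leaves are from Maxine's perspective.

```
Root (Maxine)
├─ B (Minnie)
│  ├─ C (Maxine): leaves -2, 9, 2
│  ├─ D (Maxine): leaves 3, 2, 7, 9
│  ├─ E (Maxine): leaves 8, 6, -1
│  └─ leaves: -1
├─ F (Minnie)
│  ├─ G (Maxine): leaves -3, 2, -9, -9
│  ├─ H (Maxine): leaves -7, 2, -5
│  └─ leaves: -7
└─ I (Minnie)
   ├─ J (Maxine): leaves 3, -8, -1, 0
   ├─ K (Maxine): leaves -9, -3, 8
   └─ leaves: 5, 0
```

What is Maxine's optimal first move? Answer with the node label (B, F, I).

C (Maxine): max(-2, 9, 2) = 9
D (Maxine): max(3, 2, 7, 9) = 9
E (Maxine): max(8, 6, -1) = 8
B (Minnie): min(9, 9, 8, -1) = -1
G (Maxine): max(-3, 2, -9, -9) = 2
H (Maxine): max(-7, 2, -5) = 2
F (Minnie): min(2, 2, -7) = -7
J (Maxine): max(3, -8, -1, 0) = 3
K (Maxine): max(-9, -3, 8) = 8
I (Minnie): min(3, 8, 5, 0) = 0
Root (Maxine): max(-1, -7, 0) = 0
Maxine picks the child with the highest value: I (value 0).

I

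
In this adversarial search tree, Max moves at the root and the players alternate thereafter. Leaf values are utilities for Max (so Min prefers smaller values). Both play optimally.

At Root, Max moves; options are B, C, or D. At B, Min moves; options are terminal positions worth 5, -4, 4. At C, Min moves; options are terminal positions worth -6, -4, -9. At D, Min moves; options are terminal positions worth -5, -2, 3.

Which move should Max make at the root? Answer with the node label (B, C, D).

B

B (Min): min(5, -4, 4) = -4
C (Min): min(-6, -4, -9) = -9
D (Min): min(-5, -2, 3) = -5
Root (Max): max(-4, -9, -5) = -4
Max picks the child with the highest value: B (value -4).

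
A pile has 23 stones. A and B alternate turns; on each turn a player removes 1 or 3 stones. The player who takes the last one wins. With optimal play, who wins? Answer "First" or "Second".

Mark each pile size as W (mover wins) or L (mover loses):
i:   0  1  2  3  4  5  6  7  8  9 10 11 12 13 14 15 16 17 18 19 20 21 22 23
     L  W  L  W  L  W  L  W  L  W  L  W  L  W  L  W  L  W  L  W  L  W  L  W
Position 23 is W, so the first player wins.

First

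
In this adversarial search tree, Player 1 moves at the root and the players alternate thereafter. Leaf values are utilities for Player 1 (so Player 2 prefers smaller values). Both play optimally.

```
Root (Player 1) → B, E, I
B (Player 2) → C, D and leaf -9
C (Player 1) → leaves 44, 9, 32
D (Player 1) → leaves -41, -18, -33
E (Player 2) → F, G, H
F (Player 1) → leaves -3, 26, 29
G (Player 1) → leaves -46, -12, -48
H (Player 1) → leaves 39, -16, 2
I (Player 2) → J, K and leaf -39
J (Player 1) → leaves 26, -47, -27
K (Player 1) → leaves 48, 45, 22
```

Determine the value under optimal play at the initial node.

-12

C (Player 1): max(44, 9, 32) = 44
D (Player 1): max(-41, -18, -33) = -18
B (Player 2): min(44, -18, -9) = -18
F (Player 1): max(-3, 26, 29) = 29
G (Player 1): max(-46, -12, -48) = -12
H (Player 1): max(39, -16, 2) = 39
E (Player 2): min(29, -12, 39) = -12
J (Player 1): max(26, -47, -27) = 26
K (Player 1): max(48, 45, 22) = 48
I (Player 2): min(26, 48, -39) = -39
Root (Player 1): max(-18, -12, -39) = -12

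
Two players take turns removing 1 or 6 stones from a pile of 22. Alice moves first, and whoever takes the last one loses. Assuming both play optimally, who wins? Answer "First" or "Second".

Second

Compute winning (W) and losing (L) positions by backward induction:
i:   0  1  2  3  4  5  6  7  8  9 10 11 12 13 14 15 16 17 18 19 20 21 22
     W  L  W  L  W  L  W  W  L  W  L  W  L  W  W  L  W  L  W  L  W  W  L
Position 22 is L, so the second player wins.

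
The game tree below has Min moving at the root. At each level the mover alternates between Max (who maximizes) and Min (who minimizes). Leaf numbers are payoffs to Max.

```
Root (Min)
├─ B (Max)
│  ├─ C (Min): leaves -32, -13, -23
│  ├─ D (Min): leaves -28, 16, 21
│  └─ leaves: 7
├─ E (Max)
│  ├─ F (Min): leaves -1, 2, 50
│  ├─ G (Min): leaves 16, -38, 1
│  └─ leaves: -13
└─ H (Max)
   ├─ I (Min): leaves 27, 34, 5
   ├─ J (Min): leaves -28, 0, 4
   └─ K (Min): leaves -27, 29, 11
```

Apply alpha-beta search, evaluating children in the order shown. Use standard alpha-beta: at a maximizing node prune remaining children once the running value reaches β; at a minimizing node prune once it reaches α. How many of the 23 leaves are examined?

16

C [α=-∞,β=+∞]: v=-32
D [α=-32,β=+∞]: v=-28
B [α=-∞,β=+∞]: v=7
F [α=-∞,β=7]: v=-1
G [α=-1,β=7]: v=-38 after child 2 ≤ α → α-cutoff, skip 1
E [α=-∞,β=7]: v=-1
I [α=-∞,β=-1]: v=5
H [α=-∞,β=-1]: v=5 after child 1 ≥ β → β-cutoff, skip 2
Root [α=-∞,β=+∞]: v=-1
Leaves evaluated: 16 of 23.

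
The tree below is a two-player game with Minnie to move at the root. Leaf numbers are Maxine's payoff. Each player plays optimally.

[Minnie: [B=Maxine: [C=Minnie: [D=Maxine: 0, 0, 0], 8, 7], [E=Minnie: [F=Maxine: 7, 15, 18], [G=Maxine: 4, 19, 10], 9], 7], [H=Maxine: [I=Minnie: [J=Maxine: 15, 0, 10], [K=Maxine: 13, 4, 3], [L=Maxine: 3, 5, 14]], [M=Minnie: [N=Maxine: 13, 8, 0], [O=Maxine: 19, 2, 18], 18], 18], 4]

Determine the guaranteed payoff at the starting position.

4

D (Maxine): max(0, 0, 0) = 0
C (Minnie): min(0, 8, 7) = 0
F (Maxine): max(7, 15, 18) = 18
G (Maxine): max(4, 19, 10) = 19
E (Minnie): min(18, 19, 9) = 9
B (Maxine): max(0, 9, 7) = 9
J (Maxine): max(15, 0, 10) = 15
K (Maxine): max(13, 4, 3) = 13
L (Maxine): max(3, 5, 14) = 14
I (Minnie): min(15, 13, 14) = 13
N (Maxine): max(13, 8, 0) = 13
O (Maxine): max(19, 2, 18) = 19
M (Minnie): min(13, 19, 18) = 13
H (Maxine): max(13, 13, 18) = 18
Root (Minnie): min(9, 18, 4) = 4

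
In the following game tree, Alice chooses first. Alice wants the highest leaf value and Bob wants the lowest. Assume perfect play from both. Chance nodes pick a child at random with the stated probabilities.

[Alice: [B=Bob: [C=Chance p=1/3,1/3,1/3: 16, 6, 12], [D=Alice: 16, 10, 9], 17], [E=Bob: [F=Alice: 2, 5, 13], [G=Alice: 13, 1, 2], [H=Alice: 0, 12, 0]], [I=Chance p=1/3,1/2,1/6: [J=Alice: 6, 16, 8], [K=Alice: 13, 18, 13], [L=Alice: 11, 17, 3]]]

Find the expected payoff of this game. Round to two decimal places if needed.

C (Chance): 1/3·16 + 1/3·6 + 1/3·12 = 11.33
D (Alice): max(16, 10, 9) = 16
B (Bob): min(11.33, 16, 17) = 11.33
F (Alice): max(2, 5, 13) = 13
G (Alice): max(13, 1, 2) = 13
H (Alice): max(0, 12, 0) = 12
E (Bob): min(13, 13, 12) = 12
J (Alice): max(6, 16, 8) = 16
K (Alice): max(13, 18, 13) = 18
L (Alice): max(11, 17, 3) = 17
I (Chance): 1/3·16 + 1/2·18 + 1/6·17 = 17.17
Root (Alice): max(11.33, 12, 17.17) = 17.17

17.17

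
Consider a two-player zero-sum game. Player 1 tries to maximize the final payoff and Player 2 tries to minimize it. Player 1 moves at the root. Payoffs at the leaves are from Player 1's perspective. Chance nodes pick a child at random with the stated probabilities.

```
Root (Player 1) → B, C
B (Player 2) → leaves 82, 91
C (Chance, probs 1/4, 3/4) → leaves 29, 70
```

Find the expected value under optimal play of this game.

B (Player 2): min(82, 91) = 82
C (Chance): 1/4·29 + 3/4·70 = 59.75
Root (Player 1): max(82, 59.75) = 82

82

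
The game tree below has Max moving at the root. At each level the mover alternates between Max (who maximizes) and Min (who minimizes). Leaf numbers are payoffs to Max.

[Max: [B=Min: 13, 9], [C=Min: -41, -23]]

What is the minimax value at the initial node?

B (Min): min(13, 9) = 9
C (Min): min(-41, -23) = -41
Root (Max): max(9, -41) = 9

9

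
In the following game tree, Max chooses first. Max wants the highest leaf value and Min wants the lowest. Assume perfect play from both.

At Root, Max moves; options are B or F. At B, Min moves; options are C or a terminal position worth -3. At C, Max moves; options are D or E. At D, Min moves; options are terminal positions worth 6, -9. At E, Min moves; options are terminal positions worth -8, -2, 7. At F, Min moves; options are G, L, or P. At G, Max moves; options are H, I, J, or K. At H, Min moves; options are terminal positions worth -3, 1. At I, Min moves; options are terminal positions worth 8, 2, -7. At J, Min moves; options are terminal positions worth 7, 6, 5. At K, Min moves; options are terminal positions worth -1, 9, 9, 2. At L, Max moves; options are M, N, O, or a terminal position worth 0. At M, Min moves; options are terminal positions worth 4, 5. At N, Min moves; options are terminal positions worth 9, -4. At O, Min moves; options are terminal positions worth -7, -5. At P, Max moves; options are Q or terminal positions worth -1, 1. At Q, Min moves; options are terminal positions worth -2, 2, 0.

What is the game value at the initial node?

D (Min): min(6, -9) = -9
E (Min): min(-8, -2, 7) = -8
C (Max): max(-9, -8) = -8
B (Min): min(-8, -3) = -8
H (Min): min(-3, 1) = -3
I (Min): min(8, 2, -7) = -7
J (Min): min(7, 6, 5) = 5
K (Min): min(-1, 9, 9, 2) = -1
G (Max): max(-3, -7, 5, -1) = 5
M (Min): min(4, 5) = 4
N (Min): min(9, -4) = -4
O (Min): min(-7, -5) = -7
L (Max): max(4, -4, -7, 0) = 4
Q (Min): min(-2, 2, 0) = -2
P (Max): max(-2, -1, 1) = 1
F (Min): min(5, 4, 1) = 1
Root (Max): max(-8, 1) = 1

1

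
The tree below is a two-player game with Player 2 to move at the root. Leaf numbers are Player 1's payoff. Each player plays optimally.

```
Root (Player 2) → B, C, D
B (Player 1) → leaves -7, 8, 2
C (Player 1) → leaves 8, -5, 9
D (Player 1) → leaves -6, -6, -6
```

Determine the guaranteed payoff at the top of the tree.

B (Player 1): max(-7, 8, 2) = 8
C (Player 1): max(8, -5, 9) = 9
D (Player 1): max(-6, -6, -6) = -6
Root (Player 2): min(8, 9, -6) = -6

-6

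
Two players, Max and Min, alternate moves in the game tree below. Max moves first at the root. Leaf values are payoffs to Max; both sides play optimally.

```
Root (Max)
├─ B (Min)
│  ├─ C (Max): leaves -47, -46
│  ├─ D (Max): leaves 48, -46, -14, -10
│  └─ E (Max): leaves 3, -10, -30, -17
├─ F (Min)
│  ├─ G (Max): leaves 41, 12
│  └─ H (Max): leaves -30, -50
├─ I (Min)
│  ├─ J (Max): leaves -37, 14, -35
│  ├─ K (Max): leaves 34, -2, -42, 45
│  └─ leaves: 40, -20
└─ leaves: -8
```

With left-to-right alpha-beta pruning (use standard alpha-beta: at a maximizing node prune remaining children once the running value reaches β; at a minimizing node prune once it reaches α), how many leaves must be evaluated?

15

C [α=-∞,β=+∞]: v=-46
D [α=-∞,β=-46]: v=48 after child 1 ≥ β → β-cutoff, skip 3
E [α=-∞,β=-46]: v=3 after child 1 ≥ β → β-cutoff, skip 3
B [α=-∞,β=+∞]: v=-46
G [α=-46,β=+∞]: v=41
H [α=-46,β=41]: v=-30
F [α=-46,β=+∞]: v=-30
J [α=-30,β=+∞]: v=14
K [α=-30,β=14]: v=34 after child 1 ≥ β → β-cutoff, skip 3
I [α=-30,β=+∞]: v=-20
Root [α=-∞,β=+∞]: v=-8
Leaves evaluated: 15 of 24.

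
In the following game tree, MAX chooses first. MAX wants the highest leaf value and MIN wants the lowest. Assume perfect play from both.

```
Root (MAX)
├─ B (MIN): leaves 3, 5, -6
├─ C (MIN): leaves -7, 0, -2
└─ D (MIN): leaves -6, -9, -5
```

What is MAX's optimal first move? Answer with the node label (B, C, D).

B

B (MIN): min(3, 5, -6) = -6
C (MIN): min(-7, 0, -2) = -7
D (MIN): min(-6, -9, -5) = -9
Root (MAX): max(-6, -7, -9) = -6
MAX picks the child with the highest value: B (value -6).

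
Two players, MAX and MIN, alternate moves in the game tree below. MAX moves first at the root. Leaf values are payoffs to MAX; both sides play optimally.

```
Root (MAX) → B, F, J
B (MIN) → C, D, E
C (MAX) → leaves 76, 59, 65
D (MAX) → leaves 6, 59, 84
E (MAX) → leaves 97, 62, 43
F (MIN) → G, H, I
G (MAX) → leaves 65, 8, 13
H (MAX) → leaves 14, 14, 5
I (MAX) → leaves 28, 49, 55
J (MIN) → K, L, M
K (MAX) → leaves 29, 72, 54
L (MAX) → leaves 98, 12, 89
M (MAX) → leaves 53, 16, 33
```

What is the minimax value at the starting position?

76

C (MAX): max(76, 59, 65) = 76
D (MAX): max(6, 59, 84) = 84
E (MAX): max(97, 62, 43) = 97
B (MIN): min(76, 84, 97) = 76
G (MAX): max(65, 8, 13) = 65
H (MAX): max(14, 14, 5) = 14
I (MAX): max(28, 49, 55) = 55
F (MIN): min(65, 14, 55) = 14
K (MAX): max(29, 72, 54) = 72
L (MAX): max(98, 12, 89) = 98
M (MAX): max(53, 16, 33) = 53
J (MIN): min(72, 98, 53) = 53
Root (MAX): max(76, 14, 53) = 76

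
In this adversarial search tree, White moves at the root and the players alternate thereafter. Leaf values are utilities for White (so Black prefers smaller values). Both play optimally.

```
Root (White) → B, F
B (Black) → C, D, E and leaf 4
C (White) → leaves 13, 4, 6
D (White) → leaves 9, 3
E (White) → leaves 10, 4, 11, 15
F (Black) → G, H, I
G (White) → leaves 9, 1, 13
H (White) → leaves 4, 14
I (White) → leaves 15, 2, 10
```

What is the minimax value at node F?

13

G: max(9, 1, 13) = 13
H: max(4, 14) = 14
I: max(15, 2, 10) = 15
F: min(13, 14, 15) = 13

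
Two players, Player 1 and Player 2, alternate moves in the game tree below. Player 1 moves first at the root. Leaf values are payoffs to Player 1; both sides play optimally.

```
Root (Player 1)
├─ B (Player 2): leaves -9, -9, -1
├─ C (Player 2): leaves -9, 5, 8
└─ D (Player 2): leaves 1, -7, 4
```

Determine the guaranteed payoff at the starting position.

B (Player 2): min(-9, -9, -1) = -9
C (Player 2): min(-9, 5, 8) = -9
D (Player 2): min(1, -7, 4) = -7
Root (Player 1): max(-9, -9, -7) = -7

-7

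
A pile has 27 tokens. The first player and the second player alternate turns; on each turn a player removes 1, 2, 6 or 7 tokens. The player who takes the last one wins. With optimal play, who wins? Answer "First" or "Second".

Second

Mark each pile size as W (mover wins) or L (mover loses):
i:   0  1  2  3  4  5  6  7  8  9 10 11 12 13 14 15 16 17 18 19 20 21 22 23 24 25 26 27
     L  W  W  L  W  W  W  W  L  W  W  L  W  W  W  W  L  W  W  L  W  W  W  W  L  W  W  L
Position 27 is L, so the second player wins.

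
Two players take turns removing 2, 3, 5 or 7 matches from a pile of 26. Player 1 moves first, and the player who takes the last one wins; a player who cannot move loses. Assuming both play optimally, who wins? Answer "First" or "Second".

First

Mark each pile size as W (mover wins) or L (mover loses):
i:   0  1  2  3  4  5  6  7  8  9 10 11 12 13 14 15 16 17 18 19 20 21 22 23 24 25 26
     L  L  W  W  W  W  W  W  W  L  L  W  W  W  W  W  W  W  L  L  W  W  W  W  W  W  W
Position 26 is W, so the first player wins.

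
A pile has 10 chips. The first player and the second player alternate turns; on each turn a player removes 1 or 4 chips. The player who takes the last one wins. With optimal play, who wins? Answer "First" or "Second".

Second

W/L table (W = player to move can force a win):
i:   0  1  2  3  4  5  6  7  8  9 10
     L  W  L  W  W  L  W  L  W  W  L
Position 10 is L, so the second player wins.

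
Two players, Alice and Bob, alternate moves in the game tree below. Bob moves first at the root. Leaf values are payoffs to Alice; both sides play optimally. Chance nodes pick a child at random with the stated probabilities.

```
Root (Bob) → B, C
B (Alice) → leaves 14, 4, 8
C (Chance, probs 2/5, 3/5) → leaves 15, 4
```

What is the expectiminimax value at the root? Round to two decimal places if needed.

B (Alice): max(14, 4, 8) = 14
C (Chance): 2/5·15 + 3/5·4 = 8.4
Root (Bob): min(14, 8.4) = 8.4

8.4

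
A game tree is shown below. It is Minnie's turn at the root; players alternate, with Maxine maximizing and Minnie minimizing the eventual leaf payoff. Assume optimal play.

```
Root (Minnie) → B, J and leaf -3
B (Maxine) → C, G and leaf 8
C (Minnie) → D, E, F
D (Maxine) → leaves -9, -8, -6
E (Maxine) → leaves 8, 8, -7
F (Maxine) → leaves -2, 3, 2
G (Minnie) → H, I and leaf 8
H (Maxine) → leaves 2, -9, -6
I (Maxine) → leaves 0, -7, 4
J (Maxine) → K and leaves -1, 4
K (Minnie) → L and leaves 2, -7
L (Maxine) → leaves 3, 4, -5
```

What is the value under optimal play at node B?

8

D: max(-9, -8, -6) = -6
E: max(8, 8, -7) = 8
F: max(-2, 3, 2) = 3
C: min(-6, 8, 3) = -6
H: max(2, -9, -6) = 2
I: max(0, -7, 4) = 4
G: min(2, 4, 8) = 2
B: max(-6, 2, 8) = 8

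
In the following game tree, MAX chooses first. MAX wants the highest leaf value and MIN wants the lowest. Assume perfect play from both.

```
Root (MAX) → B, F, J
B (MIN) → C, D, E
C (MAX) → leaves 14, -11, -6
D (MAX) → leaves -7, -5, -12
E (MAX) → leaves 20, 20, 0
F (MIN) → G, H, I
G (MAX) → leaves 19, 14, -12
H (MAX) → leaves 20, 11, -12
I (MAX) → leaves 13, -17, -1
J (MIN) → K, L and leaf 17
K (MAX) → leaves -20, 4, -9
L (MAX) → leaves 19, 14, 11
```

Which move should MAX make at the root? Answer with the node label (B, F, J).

C (MAX): max(14, -11, -6) = 14
D (MAX): max(-7, -5, -12) = -5
E (MAX): max(20, 20, 0) = 20
B (MIN): min(14, -5, 20) = -5
G (MAX): max(19, 14, -12) = 19
H (MAX): max(20, 11, -12) = 20
I (MAX): max(13, -17, -1) = 13
F (MIN): min(19, 20, 13) = 13
K (MAX): max(-20, 4, -9) = 4
L (MAX): max(19, 14, 11) = 19
J (MIN): min(4, 19, 17) = 4
Root (MAX): max(-5, 13, 4) = 13
MAX picks the child with the highest value: F (value 13).

F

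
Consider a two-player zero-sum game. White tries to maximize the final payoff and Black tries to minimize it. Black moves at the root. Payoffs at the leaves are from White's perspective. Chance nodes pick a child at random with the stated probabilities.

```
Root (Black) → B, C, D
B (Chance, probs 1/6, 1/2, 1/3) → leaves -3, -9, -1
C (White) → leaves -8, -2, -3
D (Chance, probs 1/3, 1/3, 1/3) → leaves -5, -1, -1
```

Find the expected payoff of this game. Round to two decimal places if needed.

B (Chance): 1/6·-3 + 1/2·-9 + 1/3·-1 = -5.33
C (White): max(-8, -2, -3) = -2
D (Chance): 1/3·-5 + 1/3·-1 + 1/3·-1 = -2.33
Root (Black): min(-5.33, -2, -2.33) = -5.33

-5.33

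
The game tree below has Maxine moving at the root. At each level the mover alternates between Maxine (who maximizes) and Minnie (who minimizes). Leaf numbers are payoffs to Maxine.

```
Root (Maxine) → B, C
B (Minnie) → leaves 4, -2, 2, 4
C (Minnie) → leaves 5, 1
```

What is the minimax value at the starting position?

1

B (Minnie): min(4, -2, 2, 4) = -2
C (Minnie): min(5, 1) = 1
Root (Maxine): max(-2, 1) = 1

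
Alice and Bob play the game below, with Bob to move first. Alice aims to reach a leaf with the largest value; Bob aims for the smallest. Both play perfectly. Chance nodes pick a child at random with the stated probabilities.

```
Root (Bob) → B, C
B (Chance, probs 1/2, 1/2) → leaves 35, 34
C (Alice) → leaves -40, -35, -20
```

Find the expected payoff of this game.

B (Chance): 1/2·35 + 1/2·34 = 34.5
C (Alice): max(-40, -35, -20) = -20
Root (Bob): min(34.5, -20) = -20

-20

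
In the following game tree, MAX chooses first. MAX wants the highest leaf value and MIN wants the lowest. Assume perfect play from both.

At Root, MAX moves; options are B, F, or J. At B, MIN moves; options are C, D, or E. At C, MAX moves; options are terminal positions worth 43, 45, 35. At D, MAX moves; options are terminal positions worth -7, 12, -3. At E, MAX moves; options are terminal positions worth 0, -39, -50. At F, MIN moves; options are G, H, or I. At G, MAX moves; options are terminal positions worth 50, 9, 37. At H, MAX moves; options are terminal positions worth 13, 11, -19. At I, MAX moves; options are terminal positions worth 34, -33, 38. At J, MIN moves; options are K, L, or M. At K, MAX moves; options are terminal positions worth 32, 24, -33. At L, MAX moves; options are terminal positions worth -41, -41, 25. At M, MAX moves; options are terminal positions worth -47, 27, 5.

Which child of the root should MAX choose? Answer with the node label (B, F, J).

C (MAX): max(43, 45, 35) = 45
D (MAX): max(-7, 12, -3) = 12
E (MAX): max(0, -39, -50) = 0
B (MIN): min(45, 12, 0) = 0
G (MAX): max(50, 9, 37) = 50
H (MAX): max(13, 11, -19) = 13
I (MAX): max(34, -33, 38) = 38
F (MIN): min(50, 13, 38) = 13
K (MAX): max(32, 24, -33) = 32
L (MAX): max(-41, -41, 25) = 25
M (MAX): max(-47, 27, 5) = 27
J (MIN): min(32, 25, 27) = 25
Root (MAX): max(0, 13, 25) = 25
MAX picks the child with the highest value: J (value 25).

J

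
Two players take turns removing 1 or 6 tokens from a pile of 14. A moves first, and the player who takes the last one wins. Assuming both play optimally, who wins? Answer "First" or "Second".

Compute winning (W) and losing (L) positions by backward induction:
i:   0  1  2  3  4  5  6  7  8  9 10 11 12 13 14
     L  W  L  W  L  W  W  L  W  L  W  L  W  W  L
Position 14 is L, so the second player wins.

Second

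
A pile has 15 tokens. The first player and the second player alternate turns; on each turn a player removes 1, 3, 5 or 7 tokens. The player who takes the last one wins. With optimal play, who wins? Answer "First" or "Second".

Compute winning (W) and losing (L) positions by backward induction:
i:   0  1  2  3  4  5  6  7  8  9 10 11 12 13 14 15
     L  W  L  W  L  W  L  W  L  W  L  W  L  W  L  W
Position 15 is W, so the first player wins.

First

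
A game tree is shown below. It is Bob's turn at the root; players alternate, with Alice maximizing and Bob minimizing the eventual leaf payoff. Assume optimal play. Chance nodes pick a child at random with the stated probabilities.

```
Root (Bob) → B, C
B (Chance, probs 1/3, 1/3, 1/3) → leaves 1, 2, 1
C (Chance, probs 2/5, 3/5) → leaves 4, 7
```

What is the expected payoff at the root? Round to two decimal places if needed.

1.33

B (Chance): 1/3·1 + 1/3·2 + 1/3·1 = 1.33
C (Chance): 2/5·4 + 3/5·7 = 5.8
Root (Bob): min(1.33, 5.8) = 1.33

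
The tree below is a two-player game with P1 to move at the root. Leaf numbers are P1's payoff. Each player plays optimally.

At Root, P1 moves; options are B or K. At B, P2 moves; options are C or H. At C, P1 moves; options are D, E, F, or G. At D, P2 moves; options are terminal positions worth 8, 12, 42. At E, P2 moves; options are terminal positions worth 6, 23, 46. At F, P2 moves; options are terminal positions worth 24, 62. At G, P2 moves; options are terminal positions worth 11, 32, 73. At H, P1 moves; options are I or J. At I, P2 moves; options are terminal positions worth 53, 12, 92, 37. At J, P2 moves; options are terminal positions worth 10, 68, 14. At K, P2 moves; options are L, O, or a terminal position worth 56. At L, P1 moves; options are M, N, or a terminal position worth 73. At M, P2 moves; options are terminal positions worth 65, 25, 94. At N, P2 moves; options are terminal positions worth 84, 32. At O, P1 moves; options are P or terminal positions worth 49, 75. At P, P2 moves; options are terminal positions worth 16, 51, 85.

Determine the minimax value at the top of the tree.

D (P2): min(8, 12, 42) = 8
E (P2): min(6, 23, 46) = 6
F (P2): min(24, 62) = 24
G (P2): min(11, 32, 73) = 11
C (P1): max(8, 6, 24, 11) = 24
I (P2): min(53, 12, 92, 37) = 12
J (P2): min(10, 68, 14) = 10
H (P1): max(12, 10) = 12
B (P2): min(24, 12) = 12
M (P2): min(65, 25, 94) = 25
N (P2): min(84, 32) = 32
L (P1): max(25, 32, 73) = 73
P (P2): min(16, 51, 85) = 16
O (P1): max(16, 49, 75) = 75
K (P2): min(73, 75, 56) = 56
Root (P1): max(12, 56) = 56

56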